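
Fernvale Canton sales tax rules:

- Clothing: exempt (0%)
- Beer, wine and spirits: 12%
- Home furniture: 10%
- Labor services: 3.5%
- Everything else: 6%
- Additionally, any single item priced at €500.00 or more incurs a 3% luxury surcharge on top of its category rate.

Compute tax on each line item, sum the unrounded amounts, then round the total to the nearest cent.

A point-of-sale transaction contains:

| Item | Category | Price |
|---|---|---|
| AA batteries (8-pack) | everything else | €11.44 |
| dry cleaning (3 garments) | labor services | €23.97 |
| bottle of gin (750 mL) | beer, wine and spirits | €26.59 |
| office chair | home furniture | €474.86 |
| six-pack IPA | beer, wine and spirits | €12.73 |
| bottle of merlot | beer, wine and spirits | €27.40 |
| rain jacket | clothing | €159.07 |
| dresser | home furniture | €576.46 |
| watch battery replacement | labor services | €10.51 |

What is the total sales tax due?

AA batteries (8-pack) €11.44: everything else → 6% → €0.6864
Dry cleaning (3 garments) €23.97: labor services → 3.5% → €0.83895
Bottle of gin (750 mL) €26.59: beer, wine and spirits → 12% → €3.1908
Office chair €474.86: home furniture → 10% → €47.486
Six-pack IPA €12.73: beer, wine and spirits → 12% → €1.5276
Bottle of merlot €27.40: beer, wine and spirits → 12% → €3.288
Rain jacket €159.07: clothing → 0% → €0.00
Dresser €576.46: home furniture → 10% + 3% surcharge = 13% → €74.9398
Watch battery replacement €10.51: labor services → 3.5% → €0.36785
Unrounded tax sum = €132.3254 → €132.33

€132.33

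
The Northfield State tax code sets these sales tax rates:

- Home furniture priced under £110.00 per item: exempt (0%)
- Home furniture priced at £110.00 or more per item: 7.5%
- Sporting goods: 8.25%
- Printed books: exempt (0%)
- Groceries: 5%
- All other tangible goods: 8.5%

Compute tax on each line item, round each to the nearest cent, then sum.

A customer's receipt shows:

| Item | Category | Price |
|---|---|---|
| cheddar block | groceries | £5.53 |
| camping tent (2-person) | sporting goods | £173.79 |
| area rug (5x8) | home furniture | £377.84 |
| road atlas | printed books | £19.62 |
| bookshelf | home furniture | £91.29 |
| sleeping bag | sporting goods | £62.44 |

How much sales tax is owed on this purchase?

£48.11

Cheddar block £5.53: groceries → 5% → £0.28
Camping tent (2-person) £173.79: sporting goods → 8.25% → £14.34
Area rug (5x8) £377.84: home furniture, £110.00 or more → 7.5% → £28.34
Road atlas £19.62: printed books → 0% → £0.00
Bookshelf £91.29: home furniture, under £110.00 → 0% → £0.00
Sleeping bag £62.44: sporting goods → 8.25% → £5.15
Total tax = £0.28 + £14.34 + £28.34 + £5.15 = £48.11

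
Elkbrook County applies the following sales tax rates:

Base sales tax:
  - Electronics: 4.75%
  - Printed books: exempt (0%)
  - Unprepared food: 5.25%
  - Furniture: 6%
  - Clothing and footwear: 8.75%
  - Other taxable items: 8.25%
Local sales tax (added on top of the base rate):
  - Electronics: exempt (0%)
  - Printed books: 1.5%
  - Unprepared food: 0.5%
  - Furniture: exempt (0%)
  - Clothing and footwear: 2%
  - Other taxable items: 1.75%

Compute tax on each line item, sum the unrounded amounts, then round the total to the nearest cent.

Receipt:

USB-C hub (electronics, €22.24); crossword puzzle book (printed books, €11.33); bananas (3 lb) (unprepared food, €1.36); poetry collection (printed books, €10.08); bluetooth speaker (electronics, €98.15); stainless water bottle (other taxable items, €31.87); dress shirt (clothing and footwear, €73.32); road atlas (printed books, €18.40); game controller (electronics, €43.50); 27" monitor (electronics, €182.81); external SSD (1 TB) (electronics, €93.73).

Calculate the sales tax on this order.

€32.66

USB-C hub €22.24: electronics → 4.75% + 0% local = 4.75% → €1.0564
Crossword puzzle book €11.33: printed books → 0% + 1.5% local = 1.5% → €0.16995
Bananas (3 lb) €1.36: unprepared food → 5.25% + 0.5% local = 5.75% → €0.0782
Poetry collection €10.08: printed books → 0% + 1.5% local = 1.5% → €0.1512
Bluetooth speaker €98.15: electronics → 4.75% + 0% local = 4.75% → €4.662125
Stainless water bottle €31.87: other taxable items → 8.25% + 1.75% local = 10% → €3.187
Dress shirt €73.32: clothing and footwear → 8.75% + 2% local = 10.75% → €7.8819
Road atlas €18.40: printed books → 0% + 1.5% local = 1.5% → €0.276
Game controller €43.50: electronics → 4.75% + 0% local = 4.75% → €2.06625
27" monitor €182.81: electronics → 4.75% + 0% local = 4.75% → €8.683475
External SSD (1 TB) €93.73: electronics → 4.75% + 0% local = 4.75% → €4.452175
Unrounded tax sum = €32.664675 → €32.66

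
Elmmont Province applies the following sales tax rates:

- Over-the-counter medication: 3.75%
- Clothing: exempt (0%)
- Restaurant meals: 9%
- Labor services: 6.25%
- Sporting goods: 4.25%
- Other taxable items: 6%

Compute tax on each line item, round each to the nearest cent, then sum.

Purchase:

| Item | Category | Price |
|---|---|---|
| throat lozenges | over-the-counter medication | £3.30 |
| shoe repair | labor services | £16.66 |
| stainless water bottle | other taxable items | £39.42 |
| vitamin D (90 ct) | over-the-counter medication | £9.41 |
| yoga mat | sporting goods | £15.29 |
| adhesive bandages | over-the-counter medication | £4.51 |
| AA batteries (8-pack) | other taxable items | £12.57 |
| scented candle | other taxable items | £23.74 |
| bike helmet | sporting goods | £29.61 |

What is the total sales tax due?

Throat lozenges £3.30: over-the-counter medication → 3.75% → £0.12
Shoe repair £16.66: labor services → 6.25% → £1.04
Stainless water bottle £39.42: other taxable items → 6% → £2.37
Vitamin D (90 ct) £9.41: over-the-counter medication → 3.75% → £0.35
Yoga mat £15.29: sporting goods → 4.25% → £0.65
Adhesive bandages £4.51: over-the-counter medication → 3.75% → £0.17
AA batteries (8-pack) £12.57: other taxable items → 6% → £0.75
Scented candle £23.74: other taxable items → 6% → £1.42
Bike helmet £29.61: sporting goods → 4.25% → £1.26
Total tax = £0.12 + £1.04 + £2.37 + £0.35 + £0.65 + £0.17 + £0.75 + £1.42 + £1.26 = £8.13

£8.13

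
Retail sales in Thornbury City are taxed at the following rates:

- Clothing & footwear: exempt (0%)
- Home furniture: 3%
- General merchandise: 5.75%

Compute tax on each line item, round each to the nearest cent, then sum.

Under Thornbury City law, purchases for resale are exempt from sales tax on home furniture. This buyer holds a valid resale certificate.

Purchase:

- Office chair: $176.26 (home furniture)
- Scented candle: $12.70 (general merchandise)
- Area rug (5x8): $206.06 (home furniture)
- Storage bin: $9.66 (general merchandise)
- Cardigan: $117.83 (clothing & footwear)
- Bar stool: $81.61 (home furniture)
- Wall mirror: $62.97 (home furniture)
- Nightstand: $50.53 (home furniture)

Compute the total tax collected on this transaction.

Office chair $176.26: home furniture, buyer-exempt → 0% → $0.00
Scented candle $12.70: general merchandise → 5.75% → $0.73
Area rug (5x8) $206.06: home furniture, buyer-exempt → 0% → $0.00
Storage bin $9.66: general merchandise → 5.75% → $0.56
Cardigan $117.83: clothing & footwear → 0% → $0.00
Bar stool $81.61: home furniture, buyer-exempt → 0% → $0.00
Wall mirror $62.97: home furniture, buyer-exempt → 0% → $0.00
Nightstand $50.53: home furniture, buyer-exempt → 0% → $0.00
Total tax = $0.73 + $0.56 = $1.29

$1.29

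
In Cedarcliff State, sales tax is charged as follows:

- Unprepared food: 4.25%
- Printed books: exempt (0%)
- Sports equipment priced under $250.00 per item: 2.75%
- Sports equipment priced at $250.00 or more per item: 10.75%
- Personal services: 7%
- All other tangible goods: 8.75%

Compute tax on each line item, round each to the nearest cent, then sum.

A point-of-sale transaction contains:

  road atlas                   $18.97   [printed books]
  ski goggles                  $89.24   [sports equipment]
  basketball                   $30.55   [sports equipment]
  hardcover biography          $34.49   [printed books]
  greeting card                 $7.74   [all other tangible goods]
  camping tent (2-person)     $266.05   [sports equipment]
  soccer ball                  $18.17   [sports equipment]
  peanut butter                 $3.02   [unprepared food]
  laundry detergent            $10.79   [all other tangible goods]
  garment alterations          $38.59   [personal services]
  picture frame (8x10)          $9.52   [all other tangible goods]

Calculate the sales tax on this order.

$37.67

Road atlas $18.97: printed books → 0% → $0.00
Ski goggles $89.24: sports equipment, under $250.00 → 2.75% → $2.45
Basketball $30.55: sports equipment, under $250.00 → 2.75% → $0.84
Hardcover biography $34.49: printed books → 0% → $0.00
Greeting card $7.74: all other tangible goods → 8.75% → $0.68
Camping tent (2-person) $266.05: sports equipment, $250.00 or more → 10.75% → $28.60
Soccer ball $18.17: sports equipment, under $250.00 → 2.75% → $0.50
Peanut butter $3.02: unprepared food → 4.25% → $0.13
Laundry detergent $10.79: all other tangible goods → 8.75% → $0.94
Garment alterations $38.59: personal services → 7% → $2.70
Picture frame (8x10) $9.52: all other tangible goods → 8.75% → $0.83
Total tax = $2.45 + $0.84 + $0.68 + $28.60 + $0.50 + $0.13 + $0.94 + $2.70 + $0.83 = $37.67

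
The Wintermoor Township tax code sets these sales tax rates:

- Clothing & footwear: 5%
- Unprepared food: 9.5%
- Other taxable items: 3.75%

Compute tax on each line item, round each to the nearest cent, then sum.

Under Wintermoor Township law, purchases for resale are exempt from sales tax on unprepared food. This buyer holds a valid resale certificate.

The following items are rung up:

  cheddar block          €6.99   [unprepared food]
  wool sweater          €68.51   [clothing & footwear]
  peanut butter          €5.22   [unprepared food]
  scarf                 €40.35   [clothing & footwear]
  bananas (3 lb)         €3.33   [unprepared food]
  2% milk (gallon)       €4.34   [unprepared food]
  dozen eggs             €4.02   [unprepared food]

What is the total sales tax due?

€5.45

Cheddar block €6.99: unprepared food, buyer-exempt → 0% → €0.00
Wool sweater €68.51: clothing & footwear → 5% → €3.43
Peanut butter €5.22: unprepared food, buyer-exempt → 0% → €0.00
Scarf €40.35: clothing & footwear → 5% → €2.02
Bananas (3 lb) €3.33: unprepared food, buyer-exempt → 0% → €0.00
2% milk (gallon) €4.34: unprepared food, buyer-exempt → 0% → €0.00
Dozen eggs €4.02: unprepared food, buyer-exempt → 0% → €0.00
Total tax = €3.43 + €2.02 = €5.45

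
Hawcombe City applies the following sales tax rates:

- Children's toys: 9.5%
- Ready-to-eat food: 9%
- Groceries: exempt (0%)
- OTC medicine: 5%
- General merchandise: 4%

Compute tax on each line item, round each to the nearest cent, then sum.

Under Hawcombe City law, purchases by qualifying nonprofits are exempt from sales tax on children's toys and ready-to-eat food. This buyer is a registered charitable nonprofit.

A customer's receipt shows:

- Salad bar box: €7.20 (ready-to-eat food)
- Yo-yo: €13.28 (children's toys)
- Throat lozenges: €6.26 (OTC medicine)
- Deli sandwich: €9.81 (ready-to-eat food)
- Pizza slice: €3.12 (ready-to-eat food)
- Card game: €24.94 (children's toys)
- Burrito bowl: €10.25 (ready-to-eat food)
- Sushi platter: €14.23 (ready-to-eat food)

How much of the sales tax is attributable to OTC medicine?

Throat lozenges €6.26: OTC medicine → 5% → €0.31
Tax on OTC medicine = €0.31

€0.31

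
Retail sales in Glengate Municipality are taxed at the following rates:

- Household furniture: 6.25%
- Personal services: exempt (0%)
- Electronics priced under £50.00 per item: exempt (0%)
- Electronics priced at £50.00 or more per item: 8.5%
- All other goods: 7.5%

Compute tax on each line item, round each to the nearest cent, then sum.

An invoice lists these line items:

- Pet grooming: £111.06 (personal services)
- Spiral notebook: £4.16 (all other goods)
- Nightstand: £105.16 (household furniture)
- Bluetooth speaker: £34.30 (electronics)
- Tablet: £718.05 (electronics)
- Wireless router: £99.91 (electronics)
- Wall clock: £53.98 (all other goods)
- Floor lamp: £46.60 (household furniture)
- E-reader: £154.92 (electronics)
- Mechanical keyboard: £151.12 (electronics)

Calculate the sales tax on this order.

Pet grooming £111.06: personal services → 0% → £0.00
Spiral notebook £4.16: all other goods → 7.5% → £0.31
Nightstand £105.16: household furniture → 6.25% → £6.57
Bluetooth speaker £34.30: electronics, under £50.00 → 0% → £0.00
Tablet £718.05: electronics, £50.00 or more → 8.5% → £61.03
Wireless router £99.91: electronics, £50.00 or more → 8.5% → £8.49
Wall clock £53.98: all other goods → 7.5% → £4.05
Floor lamp £46.60: household furniture → 6.25% → £2.91
E-reader £154.92: electronics, £50.00 or more → 8.5% → £13.17
Mechanical keyboard £151.12: electronics, £50.00 or more → 8.5% → £12.85
Total tax = £0.31 + £6.57 + £61.03 + £8.49 + £4.05 + £2.91 + £13.17 + £12.85 = £109.38

£109.38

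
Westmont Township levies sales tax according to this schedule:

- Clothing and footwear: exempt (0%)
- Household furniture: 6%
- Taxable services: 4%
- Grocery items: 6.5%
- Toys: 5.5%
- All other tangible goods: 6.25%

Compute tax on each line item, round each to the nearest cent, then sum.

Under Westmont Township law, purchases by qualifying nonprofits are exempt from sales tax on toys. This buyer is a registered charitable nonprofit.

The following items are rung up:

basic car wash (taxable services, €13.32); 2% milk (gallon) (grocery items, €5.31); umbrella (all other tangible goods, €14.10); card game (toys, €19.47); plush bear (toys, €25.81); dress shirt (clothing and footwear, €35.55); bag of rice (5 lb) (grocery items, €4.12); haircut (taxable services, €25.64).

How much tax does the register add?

Basic car wash €13.32: taxable services → 4% → €0.53
2% milk (gallon) €5.31: grocery items → 6.5% → €0.35
Umbrella €14.10: all other tangible goods → 6.25% → €0.88
Card game €19.47: toys, buyer-exempt → 0% → €0.00
Plush bear €25.81: toys, buyer-exempt → 0% → €0.00
Dress shirt €35.55: clothing and footwear → 0% → €0.00
Bag of rice (5 lb) €4.12: grocery items → 6.5% → €0.27
Haircut €25.64: taxable services → 4% → €1.03
Total tax = €0.53 + €0.35 + €0.88 + €0.27 + €1.03 = €3.06

€3.06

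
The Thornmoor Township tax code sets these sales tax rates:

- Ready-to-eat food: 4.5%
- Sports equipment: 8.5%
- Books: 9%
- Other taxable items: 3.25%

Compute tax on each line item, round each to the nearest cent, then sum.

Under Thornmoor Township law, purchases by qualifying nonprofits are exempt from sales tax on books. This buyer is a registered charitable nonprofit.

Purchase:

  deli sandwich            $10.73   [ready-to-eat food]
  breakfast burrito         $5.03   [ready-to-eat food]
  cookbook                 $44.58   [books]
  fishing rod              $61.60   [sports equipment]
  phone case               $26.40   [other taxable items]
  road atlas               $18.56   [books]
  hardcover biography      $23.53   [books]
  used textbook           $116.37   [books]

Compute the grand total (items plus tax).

$313.61

Deli sandwich $10.73: ready-to-eat food → 4.5% → $0.48
Breakfast burrito $5.03: ready-to-eat food → 4.5% → $0.23
Cookbook $44.58: books, buyer-exempt → 0% → $0.00
Fishing rod $61.60: sports equipment → 8.5% → $5.24
Phone case $26.40: other taxable items → 3.25% → $0.86
Road atlas $18.56: books, buyer-exempt → 0% → $0.00
Hardcover biography $23.53: books, buyer-exempt → 0% → $0.00
Used textbook $116.37: books, buyer-exempt → 0% → $0.00
Subtotal = $306.80; tax = $6.81; total due = $313.61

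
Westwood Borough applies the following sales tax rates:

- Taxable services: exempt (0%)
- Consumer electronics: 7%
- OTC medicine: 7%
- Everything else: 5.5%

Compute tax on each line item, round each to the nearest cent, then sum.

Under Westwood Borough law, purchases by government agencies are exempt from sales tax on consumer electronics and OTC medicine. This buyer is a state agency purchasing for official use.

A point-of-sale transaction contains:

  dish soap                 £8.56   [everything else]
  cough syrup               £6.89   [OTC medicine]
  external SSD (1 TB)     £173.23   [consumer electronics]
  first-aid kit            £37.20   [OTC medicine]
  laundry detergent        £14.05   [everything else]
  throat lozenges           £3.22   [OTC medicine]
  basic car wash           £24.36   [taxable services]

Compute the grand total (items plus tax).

Dish soap £8.56: everything else → 5.5% → £0.47
Cough syrup £6.89: OTC medicine, buyer-exempt → 0% → £0.00
External SSD (1 TB) £173.23: consumer electronics, buyer-exempt → 0% → £0.00
First-aid kit £37.20: OTC medicine, buyer-exempt → 0% → £0.00
Laundry detergent £14.05: everything else → 5.5% → £0.77
Throat lozenges £3.22: OTC medicine, buyer-exempt → 0% → £0.00
Basic car wash £24.36: taxable services → 0% → £0.00
Subtotal = £267.51; tax = £1.24; total due = £268.75

£268.75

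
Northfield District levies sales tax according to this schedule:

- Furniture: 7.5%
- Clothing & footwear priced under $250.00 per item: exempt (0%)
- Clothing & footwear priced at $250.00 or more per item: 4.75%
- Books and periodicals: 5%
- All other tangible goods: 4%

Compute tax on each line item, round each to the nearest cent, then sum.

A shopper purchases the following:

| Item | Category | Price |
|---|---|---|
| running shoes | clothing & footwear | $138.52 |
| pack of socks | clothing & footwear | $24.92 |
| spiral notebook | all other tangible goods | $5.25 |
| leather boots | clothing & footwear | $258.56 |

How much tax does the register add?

$12.49

Running shoes $138.52: clothing & footwear, under $250.00 → 0% → $0.00
Pack of socks $24.92: clothing & footwear, under $250.00 → 0% → $0.00
Spiral notebook $5.25: all other tangible goods → 4% → $0.21
Leather boots $258.56: clothing & footwear, $250.00 or more → 4.75% → $12.28
Total tax = $0.21 + $12.28 = $12.49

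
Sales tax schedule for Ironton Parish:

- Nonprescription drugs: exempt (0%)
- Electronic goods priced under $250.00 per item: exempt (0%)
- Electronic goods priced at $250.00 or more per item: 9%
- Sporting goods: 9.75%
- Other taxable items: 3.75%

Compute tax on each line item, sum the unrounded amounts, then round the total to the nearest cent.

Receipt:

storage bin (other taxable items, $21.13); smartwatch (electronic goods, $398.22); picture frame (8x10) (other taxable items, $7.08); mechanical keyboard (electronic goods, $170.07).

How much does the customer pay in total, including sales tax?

$633.40

Storage bin $21.13: other taxable items → 3.75% → $0.792375
Smartwatch $398.22: electronic goods, $250.00 or more → 9% → $35.8398
Picture frame (8x10) $7.08: other taxable items → 3.75% → $0.2655
Mechanical keyboard $170.07: electronic goods, under $250.00 → 0% → $0.00
Subtotal = $596.50; unrounded tax = $36.897675 → $36.90; total due = $633.40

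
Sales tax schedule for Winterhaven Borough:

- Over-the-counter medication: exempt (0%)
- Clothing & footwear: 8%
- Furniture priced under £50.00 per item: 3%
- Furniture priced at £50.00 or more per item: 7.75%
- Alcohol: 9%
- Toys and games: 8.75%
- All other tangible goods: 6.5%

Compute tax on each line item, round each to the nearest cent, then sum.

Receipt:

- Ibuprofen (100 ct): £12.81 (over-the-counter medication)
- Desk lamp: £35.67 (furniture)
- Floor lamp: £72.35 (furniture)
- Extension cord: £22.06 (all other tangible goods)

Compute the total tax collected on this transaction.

Ibuprofen (100 ct) £12.81: over-the-counter medication → 0% → £0.00
Desk lamp £35.67: furniture, under £50.00 → 3% → £1.07
Floor lamp £72.35: furniture, £50.00 or more → 7.75% → £5.61
Extension cord £22.06: all other tangible goods → 6.5% → £1.43
Total tax = £1.07 + £5.61 + £1.43 = £8.11

£8.11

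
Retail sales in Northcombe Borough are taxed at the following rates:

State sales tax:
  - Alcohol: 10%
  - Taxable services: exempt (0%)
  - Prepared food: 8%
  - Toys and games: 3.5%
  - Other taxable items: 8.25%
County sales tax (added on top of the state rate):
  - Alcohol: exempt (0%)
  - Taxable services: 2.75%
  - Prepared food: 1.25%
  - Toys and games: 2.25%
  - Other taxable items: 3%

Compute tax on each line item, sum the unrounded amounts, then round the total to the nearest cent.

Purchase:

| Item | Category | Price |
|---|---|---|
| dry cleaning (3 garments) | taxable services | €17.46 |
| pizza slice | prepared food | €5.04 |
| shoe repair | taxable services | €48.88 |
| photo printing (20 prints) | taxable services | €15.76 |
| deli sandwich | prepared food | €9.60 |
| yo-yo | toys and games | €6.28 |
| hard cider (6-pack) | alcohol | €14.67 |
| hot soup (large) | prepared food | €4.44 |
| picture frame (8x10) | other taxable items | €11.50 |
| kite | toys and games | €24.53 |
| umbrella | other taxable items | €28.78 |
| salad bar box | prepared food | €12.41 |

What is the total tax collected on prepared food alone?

€2.91

Pizza slice €5.04: prepared food → 8% + 1.25% county = 9.25% → €0.4662
Deli sandwich €9.60: prepared food → 8% + 1.25% county = 9.25% → €0.888
Hot soup (large) €4.44: prepared food → 8% + 1.25% county = 9.25% → €0.4107
Salad bar box €12.41: prepared food → 8% + 1.25% county = 9.25% → €1.147925
Tax on prepared food: unrounded sum = €2.912825 → €2.91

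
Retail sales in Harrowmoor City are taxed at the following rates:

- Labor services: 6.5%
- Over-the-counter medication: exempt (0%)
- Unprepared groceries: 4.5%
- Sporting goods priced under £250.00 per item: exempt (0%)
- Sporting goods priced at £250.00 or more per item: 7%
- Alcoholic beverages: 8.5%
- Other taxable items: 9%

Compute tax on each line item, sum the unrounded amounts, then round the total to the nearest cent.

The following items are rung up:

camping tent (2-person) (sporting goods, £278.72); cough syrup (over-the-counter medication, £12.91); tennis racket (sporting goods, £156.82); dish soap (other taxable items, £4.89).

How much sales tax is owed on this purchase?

Camping tent (2-person) £278.72: sporting goods, £250.00 or more → 7% → £19.5104
Cough syrup £12.91: over-the-counter medication → 0% → £0.00
Tennis racket £156.82: sporting goods, under £250.00 → 0% → £0.00
Dish soap £4.89: other taxable items → 9% → £0.4401
Unrounded tax sum = £19.9505 → £19.95

£19.95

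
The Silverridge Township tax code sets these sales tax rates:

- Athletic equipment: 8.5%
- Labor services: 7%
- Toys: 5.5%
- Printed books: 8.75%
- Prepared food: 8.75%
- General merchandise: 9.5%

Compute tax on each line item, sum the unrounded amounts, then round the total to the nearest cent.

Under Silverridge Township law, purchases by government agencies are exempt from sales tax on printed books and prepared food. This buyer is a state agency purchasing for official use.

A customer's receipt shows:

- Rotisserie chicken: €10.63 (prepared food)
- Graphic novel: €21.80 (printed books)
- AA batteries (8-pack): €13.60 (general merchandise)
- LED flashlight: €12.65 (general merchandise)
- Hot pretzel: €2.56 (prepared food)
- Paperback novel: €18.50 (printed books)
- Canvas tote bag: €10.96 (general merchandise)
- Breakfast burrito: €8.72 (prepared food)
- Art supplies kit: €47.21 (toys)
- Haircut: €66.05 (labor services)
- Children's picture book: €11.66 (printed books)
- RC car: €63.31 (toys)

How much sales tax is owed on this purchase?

Rotisserie chicken €10.63: prepared food, buyer-exempt → 0% → €0.00
Graphic novel €21.80: printed books, buyer-exempt → 0% → €0.00
AA batteries (8-pack) €13.60: general merchandise → 9.5% → €1.292
LED flashlight €12.65: general merchandise → 9.5% → €1.20175
Hot pretzel €2.56: prepared food, buyer-exempt → 0% → €0.00
Paperback novel €18.50: printed books, buyer-exempt → 0% → €0.00
Canvas tote bag €10.96: general merchandise → 9.5% → €1.0412
Breakfast burrito €8.72: prepared food, buyer-exempt → 0% → €0.00
Art supplies kit €47.21: toys → 5.5% → €2.59655
Haircut €66.05: labor services → 7% → €4.6235
Children's picture book €11.66: printed books, buyer-exempt → 0% → €0.00
RC car €63.31: toys → 5.5% → €3.48205
Unrounded tax sum = €14.23705 → €14.24

€14.24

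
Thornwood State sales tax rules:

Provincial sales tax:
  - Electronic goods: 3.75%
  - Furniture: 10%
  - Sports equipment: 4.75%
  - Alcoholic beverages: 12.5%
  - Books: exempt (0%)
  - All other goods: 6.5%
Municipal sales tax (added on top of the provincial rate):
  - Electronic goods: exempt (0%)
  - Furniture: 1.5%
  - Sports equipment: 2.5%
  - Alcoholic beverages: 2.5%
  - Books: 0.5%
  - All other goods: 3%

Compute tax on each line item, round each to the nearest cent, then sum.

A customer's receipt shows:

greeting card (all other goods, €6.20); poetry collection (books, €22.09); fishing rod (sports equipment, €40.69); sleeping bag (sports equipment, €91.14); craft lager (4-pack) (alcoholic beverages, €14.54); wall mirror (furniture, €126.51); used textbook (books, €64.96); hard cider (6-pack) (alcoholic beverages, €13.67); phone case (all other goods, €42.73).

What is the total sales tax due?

Greeting card €6.20: all other goods → 6.5% + 3% municipal = 9.5% → €0.59
Poetry collection €22.09: books → 0% + 0.5% municipal = 0.5% → €0.11
Fishing rod €40.69: sports equipment → 4.75% + 2.5% municipal = 7.25% → €2.95
Sleeping bag €91.14: sports equipment → 4.75% + 2.5% municipal = 7.25% → €6.61
Craft lager (4-pack) €14.54: alcoholic beverages → 12.5% + 2.5% municipal = 15% → €2.18
Wall mirror €126.51: furniture → 10% + 1.5% municipal = 11.5% → €14.55
Used textbook €64.96: books → 0% + 0.5% municipal = 0.5% → €0.32
Hard cider (6-pack) €13.67: alcoholic beverages → 12.5% + 2.5% municipal = 15% → €2.05
Phone case €42.73: all other goods → 6.5% + 3% municipal = 9.5% → €4.06
Total tax = €0.59 + €0.11 + €2.95 + €6.61 + €2.18 + €14.55 + €0.32 + €2.05 + €4.06 = €33.42

€33.42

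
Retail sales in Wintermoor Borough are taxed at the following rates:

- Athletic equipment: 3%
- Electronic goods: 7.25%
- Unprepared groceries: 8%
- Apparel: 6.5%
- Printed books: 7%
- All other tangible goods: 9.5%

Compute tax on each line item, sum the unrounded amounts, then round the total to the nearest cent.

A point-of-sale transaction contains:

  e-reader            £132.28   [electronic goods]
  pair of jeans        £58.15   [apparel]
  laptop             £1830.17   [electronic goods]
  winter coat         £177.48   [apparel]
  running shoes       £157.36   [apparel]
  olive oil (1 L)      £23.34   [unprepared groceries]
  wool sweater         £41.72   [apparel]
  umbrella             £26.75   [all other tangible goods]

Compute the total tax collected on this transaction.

E-reader £132.28: electronic goods → 7.25% → £9.5903
Pair of jeans £58.15: apparel → 6.5% → £3.77975
Laptop £1830.17: electronic goods → 7.25% → £132.687325
Winter coat £177.48: apparel → 6.5% → £11.5362
Running shoes £157.36: apparel → 6.5% → £10.2284
Olive oil (1 L) £23.34: unprepared groceries → 8% → £1.8672
Wool sweater £41.72: apparel → 6.5% → £2.7118
Umbrella £26.75: all other tangible goods → 9.5% → £2.54125
Unrounded tax sum = £174.942225 → £174.94

£174.94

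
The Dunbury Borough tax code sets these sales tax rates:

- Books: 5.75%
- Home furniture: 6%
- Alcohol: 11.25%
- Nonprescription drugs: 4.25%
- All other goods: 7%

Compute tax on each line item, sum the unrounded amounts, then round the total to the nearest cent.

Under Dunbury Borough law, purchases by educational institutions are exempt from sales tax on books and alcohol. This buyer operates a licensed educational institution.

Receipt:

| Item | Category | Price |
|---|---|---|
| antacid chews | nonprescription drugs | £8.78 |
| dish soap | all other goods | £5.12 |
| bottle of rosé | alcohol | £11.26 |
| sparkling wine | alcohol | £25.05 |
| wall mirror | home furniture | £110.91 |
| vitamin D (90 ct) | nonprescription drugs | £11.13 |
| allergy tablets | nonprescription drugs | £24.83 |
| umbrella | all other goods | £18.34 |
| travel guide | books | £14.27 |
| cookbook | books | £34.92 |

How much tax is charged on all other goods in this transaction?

£1.64

Dish soap £5.12: all other goods → 7% → £0.3584
Umbrella £18.34: all other goods → 7% → £1.2838
Tax on all other goods: unrounded sum = £1.6422 → £1.64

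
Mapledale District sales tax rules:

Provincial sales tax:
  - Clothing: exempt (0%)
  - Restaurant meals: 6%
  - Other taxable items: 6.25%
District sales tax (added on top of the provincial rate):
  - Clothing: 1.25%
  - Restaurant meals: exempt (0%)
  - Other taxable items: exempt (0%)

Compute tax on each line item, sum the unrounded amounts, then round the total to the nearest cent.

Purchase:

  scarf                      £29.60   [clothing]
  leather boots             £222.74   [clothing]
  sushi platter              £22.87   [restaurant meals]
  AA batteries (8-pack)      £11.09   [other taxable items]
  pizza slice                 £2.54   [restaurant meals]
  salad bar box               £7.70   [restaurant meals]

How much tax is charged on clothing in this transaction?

£3.15

Scarf £29.60: clothing → 0% + 1.25% district = 1.25% → £0.37
Leather boots £222.74: clothing → 0% + 1.25% district = 1.25% → £2.78425
Tax on clothing: unrounded sum = £3.15425 → £3.15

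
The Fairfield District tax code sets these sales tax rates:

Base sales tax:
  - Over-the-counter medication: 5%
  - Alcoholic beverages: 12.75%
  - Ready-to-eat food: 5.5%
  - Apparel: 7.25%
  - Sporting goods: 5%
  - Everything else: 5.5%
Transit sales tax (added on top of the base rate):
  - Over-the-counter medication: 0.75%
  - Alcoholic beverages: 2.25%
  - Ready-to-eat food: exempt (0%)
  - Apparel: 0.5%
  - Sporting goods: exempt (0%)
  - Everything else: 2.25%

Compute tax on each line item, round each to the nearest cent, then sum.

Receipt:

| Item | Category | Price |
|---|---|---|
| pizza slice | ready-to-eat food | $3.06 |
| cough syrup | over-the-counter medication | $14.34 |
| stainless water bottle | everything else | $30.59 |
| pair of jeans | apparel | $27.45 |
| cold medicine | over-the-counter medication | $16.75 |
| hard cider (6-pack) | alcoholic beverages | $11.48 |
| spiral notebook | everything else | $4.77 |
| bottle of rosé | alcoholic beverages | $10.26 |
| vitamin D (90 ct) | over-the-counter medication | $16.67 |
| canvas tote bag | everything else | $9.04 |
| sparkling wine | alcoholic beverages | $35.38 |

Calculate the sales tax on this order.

Pizza slice $3.06: ready-to-eat food → 5.5% + 0% transit = 5.5% → $0.17
Cough syrup $14.34: over-the-counter medication → 5% + 0.75% transit = 5.75% → $0.82
Stainless water bottle $30.59: everything else → 5.5% + 2.25% transit = 7.75% → $2.37
Pair of jeans $27.45: apparel → 7.25% + 0.5% transit = 7.75% → $2.13
Cold medicine $16.75: over-the-counter medication → 5% + 0.75% transit = 5.75% → $0.96
Hard cider (6-pack) $11.48: alcoholic beverages → 12.75% + 2.25% transit = 15% → $1.72
Spiral notebook $4.77: everything else → 5.5% + 2.25% transit = 7.75% → $0.37
Bottle of rosé $10.26: alcoholic beverages → 12.75% + 2.25% transit = 15% → $1.54
Vitamin D (90 ct) $16.67: over-the-counter medication → 5% + 0.75% transit = 5.75% → $0.96
Canvas tote bag $9.04: everything else → 5.5% + 2.25% transit = 7.75% → $0.70
Sparkling wine $35.38: alcoholic beverages → 12.75% + 2.25% transit = 15% → $5.31
Total tax = $0.17 + $0.82 + $2.37 + $2.13 + $0.96 + $1.72 + $0.37 + $1.54 + $0.96 + $0.70 + $5.31 = $17.05

$17.05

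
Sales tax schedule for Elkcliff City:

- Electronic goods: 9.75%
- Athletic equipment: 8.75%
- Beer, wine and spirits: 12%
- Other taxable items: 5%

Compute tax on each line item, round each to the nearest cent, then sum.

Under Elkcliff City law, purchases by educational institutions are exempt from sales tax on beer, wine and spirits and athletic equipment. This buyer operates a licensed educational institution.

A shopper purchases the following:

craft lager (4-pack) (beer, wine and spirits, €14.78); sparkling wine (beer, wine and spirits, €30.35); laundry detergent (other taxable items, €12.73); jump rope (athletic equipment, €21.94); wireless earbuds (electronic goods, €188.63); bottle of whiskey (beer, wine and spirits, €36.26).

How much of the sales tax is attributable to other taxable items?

Laundry detergent €12.73: other taxable items → 5% → €0.64
Tax on other taxable items = €0.64

€0.64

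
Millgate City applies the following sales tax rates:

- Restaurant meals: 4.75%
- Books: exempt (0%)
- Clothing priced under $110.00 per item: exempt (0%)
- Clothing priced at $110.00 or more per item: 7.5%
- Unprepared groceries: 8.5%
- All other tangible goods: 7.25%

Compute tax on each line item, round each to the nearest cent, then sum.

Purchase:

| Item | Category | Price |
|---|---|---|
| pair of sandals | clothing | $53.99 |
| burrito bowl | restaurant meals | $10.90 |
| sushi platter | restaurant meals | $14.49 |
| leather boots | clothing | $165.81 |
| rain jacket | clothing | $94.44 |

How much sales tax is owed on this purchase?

$13.65

Pair of sandals $53.99: clothing, under $110.00 → 0% → $0.00
Burrito bowl $10.90: restaurant meals → 4.75% → $0.52
Sushi platter $14.49: restaurant meals → 4.75% → $0.69
Leather boots $165.81: clothing, $110.00 or more → 7.5% → $12.44
Rain jacket $94.44: clothing, under $110.00 → 0% → $0.00
Total tax = $0.52 + $0.69 + $12.44 = $13.65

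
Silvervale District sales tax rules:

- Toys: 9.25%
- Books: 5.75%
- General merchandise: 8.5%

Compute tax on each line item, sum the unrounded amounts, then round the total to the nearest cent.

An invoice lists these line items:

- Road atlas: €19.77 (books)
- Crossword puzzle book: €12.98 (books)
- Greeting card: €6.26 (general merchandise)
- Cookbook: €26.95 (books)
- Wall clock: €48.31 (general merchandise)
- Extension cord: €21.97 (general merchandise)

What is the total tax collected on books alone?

Road atlas €19.77: books → 5.75% → €1.136775
Crossword puzzle book €12.98: books → 5.75% → €0.74635
Cookbook €26.95: books → 5.75% → €1.549625
Tax on books: unrounded sum = €3.43275 → €3.43

€3.43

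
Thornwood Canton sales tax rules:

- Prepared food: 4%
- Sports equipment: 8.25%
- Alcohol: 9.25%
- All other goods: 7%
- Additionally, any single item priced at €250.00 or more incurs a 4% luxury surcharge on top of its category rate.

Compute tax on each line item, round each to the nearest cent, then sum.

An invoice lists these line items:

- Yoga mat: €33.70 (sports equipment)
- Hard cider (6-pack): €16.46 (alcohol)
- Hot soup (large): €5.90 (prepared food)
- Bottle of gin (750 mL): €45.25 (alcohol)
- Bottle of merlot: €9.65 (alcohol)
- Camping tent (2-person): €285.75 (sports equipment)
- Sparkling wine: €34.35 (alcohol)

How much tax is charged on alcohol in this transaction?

€9.78

Hard cider (6-pack) €16.46: alcohol → 9.25% → €1.52
Bottle of gin (750 mL) €45.25: alcohol → 9.25% → €4.19
Bottle of merlot €9.65: alcohol → 9.25% → €0.89
Sparkling wine €34.35: alcohol → 9.25% → €3.18
Tax on alcohol = €1.52 + €4.19 + €0.89 + €3.18 = €9.78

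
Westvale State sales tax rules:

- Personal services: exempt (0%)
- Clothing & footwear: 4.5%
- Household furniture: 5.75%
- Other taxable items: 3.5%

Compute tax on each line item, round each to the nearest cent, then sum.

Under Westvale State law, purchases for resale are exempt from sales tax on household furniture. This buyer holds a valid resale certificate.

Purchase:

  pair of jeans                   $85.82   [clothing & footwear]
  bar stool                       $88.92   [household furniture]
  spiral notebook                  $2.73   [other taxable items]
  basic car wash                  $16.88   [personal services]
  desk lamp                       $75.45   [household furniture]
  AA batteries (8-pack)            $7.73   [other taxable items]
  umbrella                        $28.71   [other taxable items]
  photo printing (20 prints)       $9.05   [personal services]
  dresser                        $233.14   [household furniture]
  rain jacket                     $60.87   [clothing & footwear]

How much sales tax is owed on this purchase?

$7.97

Pair of jeans $85.82: clothing & footwear → 4.5% → $3.86
Bar stool $88.92: household furniture, buyer-exempt → 0% → $0.00
Spiral notebook $2.73: other taxable items → 3.5% → $0.10
Basic car wash $16.88: personal services → 0% → $0.00
Desk lamp $75.45: household furniture, buyer-exempt → 0% → $0.00
AA batteries (8-pack) $7.73: other taxable items → 3.5% → $0.27
Umbrella $28.71: other taxable items → 3.5% → $1.00
Photo printing (20 prints) $9.05: personal services → 0% → $0.00
Dresser $233.14: household furniture, buyer-exempt → 0% → $0.00
Rain jacket $60.87: clothing & footwear → 4.5% → $2.74
Total tax = $3.86 + $0.10 + $0.27 + $1.00 + $2.74 = $7.97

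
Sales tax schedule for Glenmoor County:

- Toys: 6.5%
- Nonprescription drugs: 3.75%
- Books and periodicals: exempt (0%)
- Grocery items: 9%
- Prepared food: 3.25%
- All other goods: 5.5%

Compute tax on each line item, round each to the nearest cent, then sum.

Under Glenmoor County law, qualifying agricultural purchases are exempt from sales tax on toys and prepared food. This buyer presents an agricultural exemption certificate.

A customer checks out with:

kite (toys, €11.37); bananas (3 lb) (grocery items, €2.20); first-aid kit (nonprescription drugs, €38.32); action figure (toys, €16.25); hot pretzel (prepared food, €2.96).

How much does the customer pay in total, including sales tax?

€72.74

Kite €11.37: toys, buyer-exempt → 0% → €0.00
Bananas (3 lb) €2.20: grocery items → 9% → €0.20
First-aid kit €38.32: nonprescription drugs → 3.75% → €1.44
Action figure €16.25: toys, buyer-exempt → 0% → €0.00
Hot pretzel €2.96: prepared food, buyer-exempt → 0% → €0.00
Subtotal = €71.10; tax = €1.64; total due = €72.74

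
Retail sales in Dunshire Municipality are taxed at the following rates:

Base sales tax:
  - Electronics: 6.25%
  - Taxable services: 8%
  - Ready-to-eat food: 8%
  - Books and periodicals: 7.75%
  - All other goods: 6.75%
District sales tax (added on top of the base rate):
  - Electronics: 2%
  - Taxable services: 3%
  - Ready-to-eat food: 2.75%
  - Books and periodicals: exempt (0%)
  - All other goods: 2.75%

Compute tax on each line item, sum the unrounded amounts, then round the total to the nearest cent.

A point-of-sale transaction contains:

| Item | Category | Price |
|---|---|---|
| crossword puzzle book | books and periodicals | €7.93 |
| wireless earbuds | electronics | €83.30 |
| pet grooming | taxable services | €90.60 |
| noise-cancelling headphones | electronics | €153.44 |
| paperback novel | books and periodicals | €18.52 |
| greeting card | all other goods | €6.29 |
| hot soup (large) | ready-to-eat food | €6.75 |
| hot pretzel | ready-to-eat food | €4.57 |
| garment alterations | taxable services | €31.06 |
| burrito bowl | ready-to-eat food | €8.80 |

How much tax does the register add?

€37.72

Crossword puzzle book €7.93: books and periodicals → 7.75% + 0% district = 7.75% → €0.614575
Wireless earbuds €83.30: electronics → 6.25% + 2% district = 8.25% → €6.87225
Pet grooming €90.60: taxable services → 8% + 3% district = 11% → €9.966
Noise-cancelling headphones €153.44: electronics → 6.25% + 2% district = 8.25% → €12.6588
Paperback novel €18.52: books and periodicals → 7.75% + 0% district = 7.75% → €1.4353
Greeting card €6.29: all other goods → 6.75% + 2.75% district = 9.5% → €0.59755
Hot soup (large) €6.75: ready-to-eat food → 8% + 2.75% district = 10.75% → €0.725625
Hot pretzel €4.57: ready-to-eat food → 8% + 2.75% district = 10.75% → €0.491275
Garment alterations €31.06: taxable services → 8% + 3% district = 11% → €3.4166
Burrito bowl €8.80: ready-to-eat food → 8% + 2.75% district = 10.75% → €0.946
Unrounded tax sum = €37.723975 → €37.72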